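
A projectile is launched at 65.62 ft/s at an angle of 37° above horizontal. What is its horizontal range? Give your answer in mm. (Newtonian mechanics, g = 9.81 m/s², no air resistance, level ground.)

v₀ = 65.62 ft/s × 0.3048 = 20.001 m/s
R = v₀² × sin(2θ) / g = 20.001² × sin(2 × 37°) / 9.81 = 400.04 × 0.961262 / 9.81 = 39.1991 m
R = 39.1991 m / 0.001 = 39200 mm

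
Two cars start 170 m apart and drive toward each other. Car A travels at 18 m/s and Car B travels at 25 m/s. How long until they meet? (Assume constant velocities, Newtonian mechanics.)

Combined speed: v_combined = 18 + 25 = 43 m/s
Time to meet: t = d/v_combined = 170/43 = 3.95 s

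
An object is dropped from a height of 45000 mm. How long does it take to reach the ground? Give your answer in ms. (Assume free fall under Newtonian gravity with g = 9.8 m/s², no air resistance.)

h = 45000 mm × 0.001 = 45.0 m
t = √(2h/g) = √(2 × 45.0 / 9.8) = 3.03046 s
t = 3.03046 s / 0.001 = 3030 ms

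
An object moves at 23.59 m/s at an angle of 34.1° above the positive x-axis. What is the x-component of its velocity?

vₓ = v cos(θ) = 23.59 × cos(34.1°) = 19.53 m/s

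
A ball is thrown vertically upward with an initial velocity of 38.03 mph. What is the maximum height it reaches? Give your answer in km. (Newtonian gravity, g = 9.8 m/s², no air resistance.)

v₀ = 38.03 mph × 0.44704 = 17.0009 m/s
h_max = v₀² / (2g) = 17.0009² / (2 × 9.8) = 289.031 / 19.6 = 14.7465 m
h_max = 14.7465 m / 1000.0 = 0.01475 km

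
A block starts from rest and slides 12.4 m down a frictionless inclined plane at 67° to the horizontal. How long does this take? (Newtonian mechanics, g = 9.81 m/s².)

a = g sin(θ) = 9.81 × sin(67°) = 9.0302 m/s²
t = √(2d/a) = √(2 × 12.4 / 9.0302) = 1.66 s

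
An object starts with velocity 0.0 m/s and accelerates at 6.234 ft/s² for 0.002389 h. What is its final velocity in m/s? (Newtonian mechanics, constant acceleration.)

a = 6.234 ft/s² × 0.3048 = 1.90012 m/s²
t = 0.002389 h × 3600.0 = 8.6004 s
v = v₀ + a × t = 0.0 + 1.90012 × 8.6004 = 16.34 m/s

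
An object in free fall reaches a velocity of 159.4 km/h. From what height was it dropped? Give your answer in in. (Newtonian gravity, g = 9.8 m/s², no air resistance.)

v = 159.4 km/h × 0.2777777777777778 = 44.2778 m/s
h = v² / (2g) = 44.2778² / (2 × 9.8) = 100.027 m
h = 100.027 m / 0.0254 = 3938 in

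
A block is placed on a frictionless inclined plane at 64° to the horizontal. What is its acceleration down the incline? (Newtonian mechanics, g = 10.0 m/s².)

a = g sin(θ) = 10.0 × sin(64°) = 10.0 × 0.8988 = 8.99 m/s²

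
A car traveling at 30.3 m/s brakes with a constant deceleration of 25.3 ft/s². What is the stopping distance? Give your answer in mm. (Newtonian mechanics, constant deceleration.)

a = 25.3 ft/s² × 0.3048 = 7.71144 m/s²
d = v₀² / (2a) = 30.3² / (2 × 7.71144) = 918.09 / 15.4229 = 59.5277 m
d = 59.5277 m / 0.001 = 59530 mm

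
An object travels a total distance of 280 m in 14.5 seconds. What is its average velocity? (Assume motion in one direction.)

v_avg = Δd / Δt = 280 / 14.5 = 19.31 m/s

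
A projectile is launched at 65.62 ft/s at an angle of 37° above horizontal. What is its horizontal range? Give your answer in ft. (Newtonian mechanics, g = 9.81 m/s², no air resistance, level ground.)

v₀ = 65.62 ft/s × 0.3048 = 20.001 m/s
R = v₀² × sin(2θ) / g = 20.001² × sin(2 × 37°) / 9.81 = 400.04 × 0.961262 / 9.81 = 39.1991 m
R = 39.1991 m / 0.3048 = 128.6 ft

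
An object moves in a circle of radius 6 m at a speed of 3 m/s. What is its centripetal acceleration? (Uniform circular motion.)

a_c = v²/r = 3²/6 = 9/6 = 1.5 m/s²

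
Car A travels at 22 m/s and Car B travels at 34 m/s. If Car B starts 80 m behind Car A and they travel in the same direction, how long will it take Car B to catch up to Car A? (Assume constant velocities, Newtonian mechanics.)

Relative speed: v_rel = 34 - 22 = 12 m/s
Time to catch: t = d₀/v_rel = 80/12 = 6.67 s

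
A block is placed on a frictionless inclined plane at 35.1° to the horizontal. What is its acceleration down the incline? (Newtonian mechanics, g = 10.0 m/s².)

a = g sin(θ) = 10.0 × sin(35.1°) = 10.0 × 0.575 = 5.75 m/s²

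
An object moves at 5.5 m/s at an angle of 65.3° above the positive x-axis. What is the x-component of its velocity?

vₓ = v cos(θ) = 5.5 × cos(65.3°) = 2.3 m/s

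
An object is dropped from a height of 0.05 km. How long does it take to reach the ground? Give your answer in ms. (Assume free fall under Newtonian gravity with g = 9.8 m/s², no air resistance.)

h = 0.05 km × 1000.0 = 50.0 m
t = √(2h/g) = √(2 × 50.0 / 9.8) = 3.19438 s
t = 3.19438 s / 0.001 = 3194 ms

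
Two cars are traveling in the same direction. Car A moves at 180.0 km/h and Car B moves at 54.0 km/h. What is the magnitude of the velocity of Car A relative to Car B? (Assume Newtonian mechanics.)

v_rel = |v_A - v_B| = |180.0 - 54.0| = 126.0 km/h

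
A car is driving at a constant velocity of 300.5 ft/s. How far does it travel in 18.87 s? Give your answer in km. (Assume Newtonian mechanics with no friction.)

v = 300.5 ft/s × 0.3048 = 91.5924 m/s
d = v × t = 91.5924 × 18.87 = 1728.35 m
d = 1728.35 m / 1000.0 = 1.728 km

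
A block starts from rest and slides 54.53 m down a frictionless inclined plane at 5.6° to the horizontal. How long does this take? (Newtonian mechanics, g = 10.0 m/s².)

a = g sin(θ) = 10.0 × sin(5.6°) = 0.9758 m/s²
t = √(2d/a) = √(2 × 54.53 / 0.9758) = 10.57 s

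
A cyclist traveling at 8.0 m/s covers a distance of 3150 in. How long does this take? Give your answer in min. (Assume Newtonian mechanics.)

d = 3150 in × 0.0254 = 80.01 m
t = d / v = 80.01 / 8.0 = 10.0013 s
t = 10.0013 s / 60.0 = 0.1667 min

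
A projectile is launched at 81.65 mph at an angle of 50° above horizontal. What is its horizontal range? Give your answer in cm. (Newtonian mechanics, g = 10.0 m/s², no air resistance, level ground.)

v₀ = 81.65 mph × 0.44704 = 36.5008 m/s
R = v₀² × sin(2θ) / g = 36.5008² × sin(2 × 50°) / 10.0 = 1332.31 × 0.984808 / 10.0 = 131.207 m
R = 131.207 m / 0.01 = 13120 cm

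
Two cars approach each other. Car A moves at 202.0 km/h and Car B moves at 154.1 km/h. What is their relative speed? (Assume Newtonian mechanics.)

v_rel = v_A + v_B = 202.0 + 154.1 = 356.1 km/h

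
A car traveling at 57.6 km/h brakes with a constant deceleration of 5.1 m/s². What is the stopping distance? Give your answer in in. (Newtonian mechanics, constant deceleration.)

v₀ = 57.6 km/h × 0.2777777777777778 = 16.0 m/s
d = v₀² / (2a) = 16.0² / (2 × 5.1) = 256.0 / 10.2 = 25.098 m
d = 25.098 m / 0.0254 = 988.1 in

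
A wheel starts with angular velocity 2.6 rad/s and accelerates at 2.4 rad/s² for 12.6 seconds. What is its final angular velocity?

ω = ω₀ + αt = 2.6 + 2.4 × 12.6 = 32.84 rad/s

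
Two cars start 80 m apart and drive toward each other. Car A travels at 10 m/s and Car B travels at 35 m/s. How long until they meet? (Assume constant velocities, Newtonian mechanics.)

Combined speed: v_combined = 10 + 35 = 45 m/s
Time to meet: t = d/v_combined = 80/45 = 1.78 s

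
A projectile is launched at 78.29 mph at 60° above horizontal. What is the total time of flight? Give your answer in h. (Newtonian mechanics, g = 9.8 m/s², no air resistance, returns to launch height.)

v₀ = 78.29 mph × 0.44704 = 34.9988 m/s
T = 2 × v₀ × sin(θ) / g = 2 × 34.9988 × sin(60°) / 9.8 = 2 × 34.9988 × 0.866025 / 9.8 = 6.18568 s
T = 6.18568 s / 3600.0 = 0.001718 h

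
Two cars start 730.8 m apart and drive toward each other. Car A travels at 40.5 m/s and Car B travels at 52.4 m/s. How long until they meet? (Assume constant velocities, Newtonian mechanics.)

Combined speed: v_combined = 40.5 + 52.4 = 92.9 m/s
Time to meet: t = d/v_combined = 730.8/92.9 = 7.87 s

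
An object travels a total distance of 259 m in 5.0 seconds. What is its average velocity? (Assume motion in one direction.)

v_avg = Δd / Δt = 259 / 5.0 = 51.8 m/s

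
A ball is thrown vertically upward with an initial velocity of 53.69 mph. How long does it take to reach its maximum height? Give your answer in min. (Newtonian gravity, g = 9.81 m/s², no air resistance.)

v₀ = 53.69 mph × 0.44704 = 24.0016 m/s
t_up = v₀ / g = 24.0016 / 9.81 = 2.44665 s
t_up = 2.44665 s / 60.0 = 0.04078 min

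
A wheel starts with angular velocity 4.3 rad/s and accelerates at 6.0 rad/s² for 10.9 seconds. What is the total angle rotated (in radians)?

θ = ω₀t + ½αt² = 4.3×10.9 + ½×6.0×10.9² = 403.3 rad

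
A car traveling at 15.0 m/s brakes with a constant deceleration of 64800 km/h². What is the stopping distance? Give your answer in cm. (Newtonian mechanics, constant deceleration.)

a = 64800 km/h² × 7.716049382716049e-05 = 5.0 m/s²
d = v₀² / (2a) = 15.0² / (2 × 5.0) = 225.0 / 10.0 = 22.5 m
d = 22.5 m / 0.01 = 2250 cm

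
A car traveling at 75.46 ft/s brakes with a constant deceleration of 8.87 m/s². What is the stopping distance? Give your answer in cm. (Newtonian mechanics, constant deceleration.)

v₀ = 75.46 ft/s × 0.3048 = 23.0002 m/s
d = v₀² / (2a) = 23.0002² / (2 × 8.87) = 529.009 / 17.74 = 29.8201 m
d = 29.8201 m / 0.01 = 2982 cm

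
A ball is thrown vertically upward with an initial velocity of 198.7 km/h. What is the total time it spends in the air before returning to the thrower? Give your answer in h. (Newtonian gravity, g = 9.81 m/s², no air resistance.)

v₀ = 198.7 km/h × 0.2777777777777778 = 55.1944 m/s
t_total = 2 × v₀ / g = 2 × 55.1944 / 9.81 = 11.2527 s
t_total = 11.2527 s / 3600.0 = 0.003126 h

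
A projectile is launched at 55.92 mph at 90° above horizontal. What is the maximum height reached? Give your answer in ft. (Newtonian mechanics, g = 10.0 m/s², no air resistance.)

v₀ = 55.92 mph × 0.44704 = 24.9985 m/s
H = v₀² × sin²(θ) / (2g) = 24.9985² × sin(90°)² / (2 × 10.0) = 624.925 × 1.0 / 20.0 = 31.2462 m
H = 31.2462 m / 0.3048 = 102.5 ft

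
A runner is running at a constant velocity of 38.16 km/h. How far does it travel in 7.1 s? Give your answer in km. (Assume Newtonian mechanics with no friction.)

v = 38.16 km/h × 0.2777777777777778 = 10.6 m/s
d = v × t = 10.6 × 7.1 = 75.26 m
d = 75.26 m / 1000.0 = 0.07526 km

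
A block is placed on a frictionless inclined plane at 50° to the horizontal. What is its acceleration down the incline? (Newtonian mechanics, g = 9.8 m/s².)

a = g sin(θ) = 9.8 × sin(50°) = 9.8 × 0.766 = 7.51 m/s²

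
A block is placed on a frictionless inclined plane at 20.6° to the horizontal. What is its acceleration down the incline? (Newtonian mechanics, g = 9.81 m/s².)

a = g sin(θ) = 9.81 × sin(20.6°) = 9.81 × 0.3518 = 3.45 m/s²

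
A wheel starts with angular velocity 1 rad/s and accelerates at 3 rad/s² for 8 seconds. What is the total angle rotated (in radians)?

θ = ω₀t + ½αt² = 1×8 + ½×3×8² = 104.0 rad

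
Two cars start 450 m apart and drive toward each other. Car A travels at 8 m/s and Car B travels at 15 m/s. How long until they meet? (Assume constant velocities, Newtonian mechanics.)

Combined speed: v_combined = 8 + 15 = 23 m/s
Time to meet: t = d/v_combined = 450/23 = 19.57 s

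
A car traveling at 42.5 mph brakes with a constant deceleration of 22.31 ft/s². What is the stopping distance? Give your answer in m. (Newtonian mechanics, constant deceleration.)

v₀ = 42.5 mph × 0.44704 = 18.9992 m/s
a = 22.31 ft/s² × 0.3048 = 6.80009 m/s²
d = v₀² / (2a) = 18.9992² / (2 × 6.80009) = 360.97 / 13.6002 = 26.54 m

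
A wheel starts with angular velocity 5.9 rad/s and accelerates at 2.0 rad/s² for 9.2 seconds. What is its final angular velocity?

ω = ω₀ + αt = 5.9 + 2.0 × 9.2 = 24.3 rad/s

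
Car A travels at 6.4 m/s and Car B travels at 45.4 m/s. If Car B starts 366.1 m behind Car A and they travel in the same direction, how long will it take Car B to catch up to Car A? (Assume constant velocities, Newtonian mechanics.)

Relative speed: v_rel = 45.4 - 6.4 = 39.0 m/s
Time to catch: t = d₀/v_rel = 366.1/39.0 = 9.39 s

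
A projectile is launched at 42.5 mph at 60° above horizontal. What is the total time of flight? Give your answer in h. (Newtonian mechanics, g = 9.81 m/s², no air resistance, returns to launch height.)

v₀ = 42.5 mph × 0.44704 = 18.9992 m/s
T = 2 × v₀ × sin(θ) / g = 2 × 18.9992 × sin(60°) / 9.81 = 2 × 18.9992 × 0.866025 / 9.81 = 3.35449 s
T = 3.35449 s / 3600.0 = 0.0009318 h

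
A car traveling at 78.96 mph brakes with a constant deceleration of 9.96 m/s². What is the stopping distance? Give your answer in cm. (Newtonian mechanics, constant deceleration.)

v₀ = 78.96 mph × 0.44704 = 35.2983 m/s
d = v₀² / (2a) = 35.2983² / (2 × 9.96) = 1245.97 / 19.92 = 62.5487 m
d = 62.5487 m / 0.01 = 6255 cm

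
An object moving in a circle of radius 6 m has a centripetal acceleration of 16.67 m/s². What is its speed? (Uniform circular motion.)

v = √(a_c × r) = √(16.67 × 6) = 10.0 m/s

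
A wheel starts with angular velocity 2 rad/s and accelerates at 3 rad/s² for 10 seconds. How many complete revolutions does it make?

θ = ω₀t + ½αt² = 2×10 + ½×3×10² = 170.0 rad
Total revolutions = θ/(2π) = 170.0/(2π) = 27.06
Complete revolutions = ⌊27.06⌋ = 27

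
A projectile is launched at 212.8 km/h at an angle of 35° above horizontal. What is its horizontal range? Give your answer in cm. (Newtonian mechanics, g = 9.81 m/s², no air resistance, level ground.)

v₀ = 212.8 km/h × 0.2777777777777778 = 59.1111 m/s
R = v₀² × sin(2θ) / g = 59.1111² × sin(2 × 35°) / 9.81 = 3494.12 × 0.939693 / 9.81 = 334.699 m
R = 334.699 m / 0.01 = 33470 cm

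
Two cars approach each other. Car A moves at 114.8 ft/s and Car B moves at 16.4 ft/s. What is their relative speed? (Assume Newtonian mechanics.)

v_rel = v_A + v_B = 114.8 + 16.4 = 131.2 ft/s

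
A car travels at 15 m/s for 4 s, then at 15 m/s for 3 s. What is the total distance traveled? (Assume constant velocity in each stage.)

d₁ = v₁t₁ = 15 × 4 = 60 m
d₂ = v₂t₂ = 15 × 3 = 45 m
d_total = 60 + 45 = 105 m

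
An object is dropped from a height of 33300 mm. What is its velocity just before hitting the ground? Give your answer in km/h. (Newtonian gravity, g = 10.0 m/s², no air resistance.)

h = 33300 mm × 0.001 = 33.3 m
v = √(2gh) = √(2 × 10.0 × 33.3) = 25.807 m/s
v = 25.807 m/s / 0.2777777777777778 = 92.91 km/h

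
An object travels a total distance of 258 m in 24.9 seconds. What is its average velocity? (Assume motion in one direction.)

v_avg = Δd / Δt = 258 / 24.9 = 10.36 m/s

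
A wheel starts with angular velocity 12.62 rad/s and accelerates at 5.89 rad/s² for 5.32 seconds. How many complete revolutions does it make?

θ = ω₀t + ½αt² = 12.62×5.32 + ½×5.89×5.32² = 150.488968 rad
Total revolutions = θ/(2π) = 150.488968/(2π) = 23.95
Complete revolutions = ⌊23.95⌋ = 23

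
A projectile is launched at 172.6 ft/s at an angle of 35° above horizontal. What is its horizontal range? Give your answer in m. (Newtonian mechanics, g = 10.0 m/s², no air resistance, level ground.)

v₀ = 172.6 ft/s × 0.3048 = 52.6085 m/s
R = v₀² × sin(2θ) / g = 52.6085² × sin(2 × 35°) / 10.0 = 2767.65 × 0.939693 / 10.0 = 260.1 m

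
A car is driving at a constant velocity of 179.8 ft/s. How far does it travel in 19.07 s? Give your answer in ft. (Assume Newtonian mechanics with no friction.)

v = 179.8 ft/s × 0.3048 = 54.803 m/s
d = v × t = 54.803 × 19.07 = 1045.09 m
d = 1045.09 m / 0.3048 = 3429 ft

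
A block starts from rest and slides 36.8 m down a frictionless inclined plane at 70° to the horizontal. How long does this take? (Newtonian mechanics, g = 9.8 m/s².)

a = g sin(θ) = 9.8 × sin(70°) = 9.209 m/s²
t = √(2d/a) = √(2 × 36.8 / 9.209) = 2.83 s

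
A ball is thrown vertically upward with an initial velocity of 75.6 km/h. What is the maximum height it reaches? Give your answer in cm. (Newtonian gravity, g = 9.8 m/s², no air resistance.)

v₀ = 75.6 km/h × 0.2777777777777778 = 21.0 m/s
h_max = v₀² / (2g) = 21.0² / (2 × 9.8) = 441.0 / 19.6 = 22.5 m
h_max = 22.5 m / 0.01 = 2250 cm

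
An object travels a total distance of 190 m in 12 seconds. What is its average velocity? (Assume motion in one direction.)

v_avg = Δd / Δt = 190 / 12 = 15.83 m/s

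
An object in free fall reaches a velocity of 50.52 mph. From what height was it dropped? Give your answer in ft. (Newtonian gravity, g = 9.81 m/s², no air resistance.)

v = 50.52 mph × 0.44704 = 22.5845 m/s
h = v² / (2g) = 22.5845² / (2 × 9.81) = 25.9969 m
h = 25.9969 m / 0.3048 = 85.29 ft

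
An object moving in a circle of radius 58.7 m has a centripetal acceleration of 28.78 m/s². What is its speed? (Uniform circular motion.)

v = √(a_c × r) = √(28.78 × 58.7) = 41.1 m/s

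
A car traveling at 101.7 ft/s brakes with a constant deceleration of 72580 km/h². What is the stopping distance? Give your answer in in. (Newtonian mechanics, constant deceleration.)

v₀ = 101.7 ft/s × 0.3048 = 30.9982 m/s
a = 72580 km/h² × 7.716049382716049e-05 = 5.60031 m/s²
d = v₀² / (2a) = 30.9982² / (2 × 5.60031) = 960.888 / 11.2006 = 85.789 m
d = 85.789 m / 0.0254 = 3378 in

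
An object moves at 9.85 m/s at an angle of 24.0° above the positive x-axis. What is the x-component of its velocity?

vₓ = v cos(θ) = 9.85 × cos(24.0°) = 9.0 m/s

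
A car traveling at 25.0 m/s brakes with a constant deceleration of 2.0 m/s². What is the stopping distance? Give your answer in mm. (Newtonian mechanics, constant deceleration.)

d = v₀² / (2a) = 25.0² / (2 × 2.0) = 625.0 / 4.0 = 156.25 m
d = 156.25 m / 0.001 = 156200 mm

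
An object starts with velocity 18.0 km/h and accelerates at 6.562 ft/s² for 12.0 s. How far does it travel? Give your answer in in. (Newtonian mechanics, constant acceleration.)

v₀ = 18.0 km/h × 0.2777777777777778 = 5.0 m/s
a = 6.562 ft/s² × 0.3048 = 2.0001 m/s²
d = v₀ × t + ½ × a × t² = 5.0 × 12.0 + 0.5 × 2.0001 × 12.0² = 204.007 m
d = 204.007 m / 0.0254 = 8032 in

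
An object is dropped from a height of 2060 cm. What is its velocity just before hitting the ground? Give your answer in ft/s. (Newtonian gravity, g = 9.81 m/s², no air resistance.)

h = 2060 cm × 0.01 = 20.6 m
v = √(2gh) = √(2 × 9.81 × 20.6) = 20.104 m/s
v = 20.104 m/s / 0.3048 = 65.96 ft/s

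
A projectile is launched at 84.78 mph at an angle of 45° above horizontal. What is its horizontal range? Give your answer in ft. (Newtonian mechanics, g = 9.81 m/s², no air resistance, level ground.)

v₀ = 84.78 mph × 0.44704 = 37.9001 m/s
R = v₀² × sin(2θ) / g = 37.9001² × sin(2 × 45°) / 9.81 = 1436.42 × 1.0 / 9.81 = 146.424 m
R = 146.424 m / 0.3048 = 480.4 ft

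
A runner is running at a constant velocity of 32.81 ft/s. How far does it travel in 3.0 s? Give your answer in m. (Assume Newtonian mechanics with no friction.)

v = 32.81 ft/s × 0.3048 = 10.0005 m/s
d = v × t = 10.0005 × 3.0 = 30.0 m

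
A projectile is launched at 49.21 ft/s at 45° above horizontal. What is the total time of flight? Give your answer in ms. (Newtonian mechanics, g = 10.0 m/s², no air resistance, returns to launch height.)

v₀ = 49.21 ft/s × 0.3048 = 14.9992 m/s
T = 2 × v₀ × sin(θ) / g = 2 × 14.9992 × sin(45°) / 10.0 = 2 × 14.9992 × 0.707107 / 10.0 = 2.12121 s
T = 2.12121 s / 0.001 = 2121 ms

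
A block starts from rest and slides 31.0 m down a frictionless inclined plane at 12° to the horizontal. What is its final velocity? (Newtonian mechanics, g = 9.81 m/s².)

a = g sin(θ) = 9.81 × sin(12°) = 2.0396 m/s²
v = √(2ad) = √(2 × 2.0396 × 31.0) = 11.25 m/s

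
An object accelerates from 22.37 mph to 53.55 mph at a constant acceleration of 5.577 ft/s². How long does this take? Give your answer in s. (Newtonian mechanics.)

v₀ = 22.37 mph × 0.44704 = 10.0003 m/s
v = 53.55 mph × 0.44704 = 23.939 m/s
a = 5.577 ft/s² × 0.3048 = 1.69987 m/s²
t = (v - v₀) / a = (23.939 - 10.0003) / 1.69987 = 8.2 s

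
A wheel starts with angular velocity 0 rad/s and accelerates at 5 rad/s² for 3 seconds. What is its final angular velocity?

ω = ω₀ + αt = 0 + 5 × 3 = 15 rad/s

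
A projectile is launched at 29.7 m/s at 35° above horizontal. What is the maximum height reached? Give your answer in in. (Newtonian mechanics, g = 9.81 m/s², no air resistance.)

H = v₀² × sin²(θ) / (2g) = 29.7² × sin(35°)² / (2 × 9.81) = 882.09 × 0.32899 / 19.62 = 14.791 m
H = 14.791 m / 0.0254 = 582.3 in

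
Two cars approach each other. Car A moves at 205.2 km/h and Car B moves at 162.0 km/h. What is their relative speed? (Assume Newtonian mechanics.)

v_rel = v_A + v_B = 205.2 + 162.0 = 367.2 km/h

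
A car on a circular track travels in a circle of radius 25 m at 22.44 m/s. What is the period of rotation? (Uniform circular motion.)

T = 2πr/v = 2π×25/22.44 = 7.0 s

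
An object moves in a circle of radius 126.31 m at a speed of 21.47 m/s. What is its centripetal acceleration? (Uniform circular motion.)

a_c = v²/r = 21.47²/126.31 = 460.9609/126.31 = 3.65 m/s²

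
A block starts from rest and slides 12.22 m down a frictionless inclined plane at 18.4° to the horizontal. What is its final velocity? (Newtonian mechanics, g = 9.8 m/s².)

a = g sin(θ) = 9.8 × sin(18.4°) = 3.0934 m/s²
v = √(2ad) = √(2 × 3.0934 × 12.22) = 8.69 m/s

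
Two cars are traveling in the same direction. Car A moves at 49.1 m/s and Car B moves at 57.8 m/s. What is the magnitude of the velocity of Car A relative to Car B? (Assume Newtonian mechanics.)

v_rel = |v_A - v_B| = |49.1 - 57.8| = 8.7 m/s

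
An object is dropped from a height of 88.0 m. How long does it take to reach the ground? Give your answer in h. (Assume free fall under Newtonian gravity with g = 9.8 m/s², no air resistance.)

t = √(2h/g) = √(2 × 88.0 / 9.8) = 4.23783 s
t = 4.23783 s / 3600.0 = 0.001177 h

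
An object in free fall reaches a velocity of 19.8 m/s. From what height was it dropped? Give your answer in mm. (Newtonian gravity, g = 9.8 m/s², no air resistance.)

h = v² / (2g) = 19.8² / (2 × 9.8) = 20.002 m
h = 20.002 m / 0.001 = 20000 mm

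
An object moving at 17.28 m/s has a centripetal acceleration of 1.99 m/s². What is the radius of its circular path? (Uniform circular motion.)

r = v²/a_c = 17.28²/1.99 = 150.05 m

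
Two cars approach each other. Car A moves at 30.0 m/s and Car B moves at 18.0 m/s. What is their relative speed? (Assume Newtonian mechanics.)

v_rel = v_A + v_B = 30.0 + 18.0 = 48.0 m/s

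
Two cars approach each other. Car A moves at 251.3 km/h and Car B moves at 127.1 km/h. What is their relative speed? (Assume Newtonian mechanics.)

v_rel = v_A + v_B = 251.3 + 127.1 = 378.4 km/h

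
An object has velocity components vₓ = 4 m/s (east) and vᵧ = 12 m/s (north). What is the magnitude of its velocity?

|v| = √(vₓ² + vᵧ²) = √(4² + 12²) = √(160) = 12.65 m/s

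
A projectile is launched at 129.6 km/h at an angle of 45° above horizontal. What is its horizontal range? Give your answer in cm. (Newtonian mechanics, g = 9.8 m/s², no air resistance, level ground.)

v₀ = 129.6 km/h × 0.2777777777777778 = 36.0 m/s
R = v₀² × sin(2θ) / g = 36.0² × sin(2 × 45°) / 9.8 = 1296.0 × 1.0 / 9.8 = 132.245 m
R = 132.245 m / 0.01 = 13220 cm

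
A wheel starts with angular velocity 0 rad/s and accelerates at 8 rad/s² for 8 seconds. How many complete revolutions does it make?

θ = ω₀t + ½αt² = 0×8 + ½×8×8² = 256.0 rad
Total revolutions = θ/(2π) = 256.0/(2π) = 40.74
Complete revolutions = ⌊40.74⌋ = 40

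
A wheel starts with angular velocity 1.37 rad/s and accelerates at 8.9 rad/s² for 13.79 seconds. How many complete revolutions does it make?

θ = ω₀t + ½αt² = 1.37×13.79 + ½×8.9×13.79² = 865.122545 rad
Total revolutions = θ/(2π) = 865.122545/(2π) = 137.69
Complete revolutions = ⌊137.69⌋ = 137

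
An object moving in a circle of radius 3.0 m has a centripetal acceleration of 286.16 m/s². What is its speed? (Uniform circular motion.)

v = √(a_c × r) = √(286.16 × 3.0) = 29.3 m/s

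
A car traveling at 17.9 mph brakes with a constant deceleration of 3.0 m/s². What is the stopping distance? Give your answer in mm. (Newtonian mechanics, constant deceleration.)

v₀ = 17.9 mph × 0.44704 = 8.00202 m/s
d = v₀² / (2a) = 8.00202² / (2 × 3.0) = 64.0323 / 6.0 = 10.6721 m
d = 10.6721 m / 0.001 = 10670 mm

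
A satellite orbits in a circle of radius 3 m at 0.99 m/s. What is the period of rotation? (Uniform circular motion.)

T = 2πr/v = 2π×3/0.99 = 19.04 s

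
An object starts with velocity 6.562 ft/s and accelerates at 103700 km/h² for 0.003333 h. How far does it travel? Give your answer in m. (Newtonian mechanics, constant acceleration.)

v₀ = 6.562 ft/s × 0.3048 = 2.0001 m/s
a = 103700 km/h² × 7.716049382716049e-05 = 8.00154 m/s²
t = 0.003333 h × 3600.0 = 11.9988 s
d = v₀ × t + ½ × a × t² = 2.0001 × 11.9988 + 0.5 × 8.00154 × 11.9988² = 600.0 m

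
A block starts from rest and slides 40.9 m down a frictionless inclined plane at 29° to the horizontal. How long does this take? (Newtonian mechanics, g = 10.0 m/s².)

a = g sin(θ) = 10.0 × sin(29°) = 4.8481 m/s²
t = √(2d/a) = √(2 × 40.9 / 4.8481) = 4.11 s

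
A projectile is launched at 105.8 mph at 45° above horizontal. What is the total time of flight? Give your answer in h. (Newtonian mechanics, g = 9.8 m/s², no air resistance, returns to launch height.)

v₀ = 105.8 mph × 0.44704 = 47.2968 m/s
T = 2 × v₀ × sin(θ) / g = 2 × 47.2968 × sin(45°) / 9.8 = 2 × 47.2968 × 0.707107 / 9.8 = 6.82529 s
T = 6.82529 s / 3600.0 = 0.001896 h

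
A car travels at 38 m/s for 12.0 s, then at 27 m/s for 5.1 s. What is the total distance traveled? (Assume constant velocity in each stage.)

d₁ = v₁t₁ = 38 × 12.0 = 456.0 m
d₂ = v₂t₂ = 27 × 5.1 = 137.7 m
d_total = 456.0 + 137.7 = 593.7 m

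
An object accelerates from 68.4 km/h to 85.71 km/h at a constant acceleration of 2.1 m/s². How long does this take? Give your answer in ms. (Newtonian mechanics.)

v₀ = 68.4 km/h × 0.2777777777777778 = 19.0 m/s
v = 85.71 km/h × 0.2777777777777778 = 23.8083 m/s
t = (v - v₀) / a = (23.8083 - 19.0) / 2.1 = 2.28967 s
t = 2.28967 s / 0.001 = 2290 ms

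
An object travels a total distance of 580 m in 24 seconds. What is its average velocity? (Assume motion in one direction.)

v_avg = Δd / Δt = 580 / 24 = 24.17 m/s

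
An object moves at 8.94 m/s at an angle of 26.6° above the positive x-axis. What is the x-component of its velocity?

vₓ = v cos(θ) = 8.94 × cos(26.6°) = 7.99 m/s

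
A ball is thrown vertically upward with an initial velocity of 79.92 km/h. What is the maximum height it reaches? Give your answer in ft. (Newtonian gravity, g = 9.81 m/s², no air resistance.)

v₀ = 79.92 km/h × 0.2777777777777778 = 22.2 m/s
h_max = v₀² / (2g) = 22.2² / (2 × 9.81) = 492.84 / 19.62 = 25.1193 m
h_max = 25.1193 m / 0.3048 = 82.41 ft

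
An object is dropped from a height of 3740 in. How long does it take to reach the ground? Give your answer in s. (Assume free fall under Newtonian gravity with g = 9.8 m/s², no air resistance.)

h = 3740 in × 0.0254 = 94.996 m
t = √(2h/g) = √(2 × 94.996 / 9.8) = 4.403 s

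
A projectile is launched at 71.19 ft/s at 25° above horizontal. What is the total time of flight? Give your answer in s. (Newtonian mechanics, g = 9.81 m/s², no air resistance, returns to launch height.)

v₀ = 71.19 ft/s × 0.3048 = 21.6987 m/s
T = 2 × v₀ × sin(θ) / g = 2 × 21.6987 × sin(25°) / 9.81 = 2 × 21.6987 × 0.422618 / 9.81 = 1.87 s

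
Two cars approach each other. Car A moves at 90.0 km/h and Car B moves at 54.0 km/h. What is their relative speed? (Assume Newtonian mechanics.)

v_rel = v_A + v_B = 90.0 + 54.0 = 144.0 km/h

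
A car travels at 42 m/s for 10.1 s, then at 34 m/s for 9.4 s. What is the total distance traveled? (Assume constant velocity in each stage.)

d₁ = v₁t₁ = 42 × 10.1 = 424.2 m
d₂ = v₂t₂ = 34 × 9.4 = 319.6 m
d_total = 424.2 + 319.6 = 743.8 m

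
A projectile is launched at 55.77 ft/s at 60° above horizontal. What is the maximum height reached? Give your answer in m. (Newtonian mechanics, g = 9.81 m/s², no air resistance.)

v₀ = 55.77 ft/s × 0.3048 = 16.9987 m/s
H = v₀² × sin²(θ) / (2g) = 16.9987² × sin(60°)² / (2 × 9.81) = 288.956 × 0.75 / 19.62 = 11.05 m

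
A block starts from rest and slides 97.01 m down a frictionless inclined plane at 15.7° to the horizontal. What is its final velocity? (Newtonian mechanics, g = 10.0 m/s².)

a = g sin(θ) = 10.0 × sin(15.7°) = 2.706 m/s²
v = √(2ad) = √(2 × 2.706 × 97.01) = 22.91 m/s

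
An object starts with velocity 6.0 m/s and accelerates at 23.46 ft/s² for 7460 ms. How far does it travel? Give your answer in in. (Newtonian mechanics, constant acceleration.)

a = 23.46 ft/s² × 0.3048 = 7.15061 m/s²
t = 7460 ms × 0.001 = 7.46 s
d = v₀ × t + ½ × a × t² = 6.0 × 7.46 + 0.5 × 7.15061 × 7.46² = 243.731 m
d = 243.731 m / 0.0254 = 9596 in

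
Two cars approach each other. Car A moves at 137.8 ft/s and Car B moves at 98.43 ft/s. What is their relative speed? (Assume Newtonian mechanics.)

v_rel = v_A + v_B = 137.8 + 98.43 = 236.23 ft/s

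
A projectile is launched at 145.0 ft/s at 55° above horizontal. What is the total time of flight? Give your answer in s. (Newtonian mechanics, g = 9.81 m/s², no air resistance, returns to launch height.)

v₀ = 145.0 ft/s × 0.3048 = 44.196 m/s
T = 2 × v₀ × sin(θ) / g = 2 × 44.196 × sin(55°) / 9.81 = 2 × 44.196 × 0.819152 / 9.81 = 7.381 s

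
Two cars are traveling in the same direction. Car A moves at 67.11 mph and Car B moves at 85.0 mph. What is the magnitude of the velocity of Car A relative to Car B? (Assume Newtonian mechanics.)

v_rel = |v_A - v_B| = |67.11 - 85.0| = 17.89 mph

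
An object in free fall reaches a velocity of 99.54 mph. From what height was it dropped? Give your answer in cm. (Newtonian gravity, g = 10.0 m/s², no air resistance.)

v = 99.54 mph × 0.44704 = 44.4984 m/s
h = v² / (2g) = 44.4984² / (2 × 10.0) = 99.0054 m
h = 99.0054 m / 0.01 = 9901 cm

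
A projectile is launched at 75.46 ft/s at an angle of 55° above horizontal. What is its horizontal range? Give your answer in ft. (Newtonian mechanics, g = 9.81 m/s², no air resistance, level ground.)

v₀ = 75.46 ft/s × 0.3048 = 23.0002 m/s
R = v₀² × sin(2θ) / g = 23.0002² × sin(2 × 55°) / 9.81 = 529.009 × 0.939693 / 9.81 = 50.6734 m
R = 50.6734 m / 0.3048 = 166.3 ft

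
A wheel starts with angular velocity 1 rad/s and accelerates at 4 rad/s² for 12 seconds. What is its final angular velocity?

ω = ω₀ + αt = 1 + 4 × 12 = 49 rad/s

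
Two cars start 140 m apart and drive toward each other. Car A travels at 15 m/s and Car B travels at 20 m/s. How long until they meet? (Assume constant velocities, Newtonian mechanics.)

Combined speed: v_combined = 15 + 20 = 35 m/s
Time to meet: t = d/v_combined = 140/35 = 4.0 s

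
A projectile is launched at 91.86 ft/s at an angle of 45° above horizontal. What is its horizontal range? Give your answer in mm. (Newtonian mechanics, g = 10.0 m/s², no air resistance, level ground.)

v₀ = 91.86 ft/s × 0.3048 = 27.9989 m/s
R = v₀² × sin(2θ) / g = 27.9989² × sin(2 × 45°) / 10.0 = 783.938 × 1.0 / 10.0 = 78.3938 m
R = 78.3938 m / 0.001 = 78390 mm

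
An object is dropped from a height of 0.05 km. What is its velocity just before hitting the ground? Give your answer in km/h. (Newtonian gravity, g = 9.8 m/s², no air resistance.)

h = 0.05 km × 1000.0 = 50.0 m
v = √(2gh) = √(2 × 9.8 × 50.0) = 31.305 m/s
v = 31.305 m/s / 0.2777777777777778 = 112.7 km/h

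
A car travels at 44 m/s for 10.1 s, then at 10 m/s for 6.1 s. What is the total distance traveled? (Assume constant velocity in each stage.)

d₁ = v₁t₁ = 44 × 10.1 = 444.4 m
d₂ = v₂t₂ = 10 × 6.1 = 61.0 m
d_total = 444.4 + 61.0 = 505.4 m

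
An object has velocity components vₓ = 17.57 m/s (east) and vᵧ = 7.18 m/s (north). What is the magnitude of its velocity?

|v| = √(vₓ² + vᵧ²) = √(17.57² + 7.18²) = √(360.2573) = 18.98 m/s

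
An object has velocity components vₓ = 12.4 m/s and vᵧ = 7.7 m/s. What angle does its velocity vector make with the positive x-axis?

θ = arctan(vᵧ/vₓ) = arctan(7.7/12.4) = 31.84°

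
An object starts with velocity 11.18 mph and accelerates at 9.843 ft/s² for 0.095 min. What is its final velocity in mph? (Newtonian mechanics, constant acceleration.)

v₀ = 11.18 mph × 0.44704 = 4.99791 m/s
a = 9.843 ft/s² × 0.3048 = 3.00015 m/s²
t = 0.095 min × 60.0 = 5.7 s
v = v₀ + a × t = 4.99791 + 3.00015 × 5.7 = 22.0988 m/s
v = 22.0988 m/s / 0.44704 = 49.43 mph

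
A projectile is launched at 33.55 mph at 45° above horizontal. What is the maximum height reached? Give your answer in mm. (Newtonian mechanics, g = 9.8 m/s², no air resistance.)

v₀ = 33.55 mph × 0.44704 = 14.9982 m/s
H = v₀² × sin²(θ) / (2g) = 14.9982² × sin(45°)² / (2 × 9.8) = 224.946 × 0.5 / 19.6 = 5.73842 m
H = 5.73842 m / 0.001 = 5738 mm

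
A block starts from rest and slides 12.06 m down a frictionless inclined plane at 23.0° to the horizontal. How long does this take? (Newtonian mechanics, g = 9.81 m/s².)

a = g sin(θ) = 9.81 × sin(23.0°) = 3.8331 m/s²
t = √(2d/a) = √(2 × 12.06 / 3.8331) = 2.51 s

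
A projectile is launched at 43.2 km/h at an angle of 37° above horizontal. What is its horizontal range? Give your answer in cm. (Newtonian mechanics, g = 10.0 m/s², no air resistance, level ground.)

v₀ = 43.2 km/h × 0.2777777777777778 = 12.0 m/s
R = v₀² × sin(2θ) / g = 12.0² × sin(2 × 37°) / 10.0 = 144.0 × 0.961262 / 10.0 = 13.8422 m
R = 13.8422 m / 0.01 = 1384 cm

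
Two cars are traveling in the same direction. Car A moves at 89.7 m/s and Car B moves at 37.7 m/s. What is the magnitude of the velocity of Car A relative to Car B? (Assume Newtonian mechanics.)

v_rel = |v_A - v_B| = |89.7 - 37.7| = 52.0 m/s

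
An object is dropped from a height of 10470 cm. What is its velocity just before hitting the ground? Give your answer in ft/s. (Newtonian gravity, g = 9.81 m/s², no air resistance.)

h = 10470 cm × 0.01 = 104.7 m
v = √(2gh) = √(2 × 9.81 × 104.7) = 45.3234 m/s
v = 45.3234 m/s / 0.3048 = 148.7 ft/s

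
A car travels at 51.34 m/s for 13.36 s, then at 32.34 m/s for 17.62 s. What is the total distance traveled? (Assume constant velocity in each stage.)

d₁ = v₁t₁ = 51.34 × 13.36 = 685.9024 m
d₂ = v₂t₂ = 32.34 × 17.62 = 569.8308 m
d_total = 685.9024 + 569.8308 = 1255.73 m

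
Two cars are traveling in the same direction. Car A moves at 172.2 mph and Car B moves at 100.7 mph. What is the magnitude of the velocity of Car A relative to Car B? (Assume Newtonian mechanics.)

v_rel = |v_A - v_B| = |172.2 - 100.7| = 71.5 mph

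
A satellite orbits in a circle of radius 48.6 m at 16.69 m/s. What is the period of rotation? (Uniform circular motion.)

T = 2πr/v = 2π×48.6/16.69 = 18.3 s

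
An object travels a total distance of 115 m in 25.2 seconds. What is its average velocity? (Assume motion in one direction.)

v_avg = Δd / Δt = 115 / 25.2 = 4.56 m/s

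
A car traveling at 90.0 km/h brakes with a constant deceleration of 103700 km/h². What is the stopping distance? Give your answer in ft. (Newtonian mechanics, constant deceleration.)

v₀ = 90.0 km/h × 0.2777777777777778 = 25.0 m/s
a = 103700 km/h² × 7.716049382716049e-05 = 8.00154 m/s²
d = v₀² / (2a) = 25.0² / (2 × 8.00154) = 625.0 / 16.0031 = 39.0549 m
d = 39.0549 m / 0.3048 = 128.1 ft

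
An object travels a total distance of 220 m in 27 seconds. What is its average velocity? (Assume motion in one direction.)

v_avg = Δd / Δt = 220 / 27 = 8.15 m/s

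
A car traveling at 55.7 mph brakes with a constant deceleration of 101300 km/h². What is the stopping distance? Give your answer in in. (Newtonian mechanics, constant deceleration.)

v₀ = 55.7 mph × 0.44704 = 24.9001 m/s
a = 101300 km/h² × 7.716049382716049e-05 = 7.81636 m/s²
d = v₀² / (2a) = 24.9001² / (2 × 7.81636) = 620.015 / 15.6327 = 39.6614 m
d = 39.6614 m / 0.0254 = 1561 in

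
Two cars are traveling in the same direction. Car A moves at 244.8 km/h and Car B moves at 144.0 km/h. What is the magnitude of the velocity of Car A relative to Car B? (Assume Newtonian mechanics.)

v_rel = |v_A - v_B| = |244.8 - 144.0| = 100.8 km/h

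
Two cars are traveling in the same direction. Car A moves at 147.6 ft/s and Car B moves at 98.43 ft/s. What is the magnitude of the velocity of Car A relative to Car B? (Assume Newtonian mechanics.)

v_rel = |v_A - v_B| = |147.6 - 98.43| = 49.17 ft/s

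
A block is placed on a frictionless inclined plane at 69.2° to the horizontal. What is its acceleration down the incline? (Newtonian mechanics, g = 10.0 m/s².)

a = g sin(θ) = 10.0 × sin(69.2°) = 10.0 × 0.9348 = 9.35 m/s²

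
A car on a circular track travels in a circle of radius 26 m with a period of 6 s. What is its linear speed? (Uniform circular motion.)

v = 2πr/T = 2π×26/6 = 27.23 m/s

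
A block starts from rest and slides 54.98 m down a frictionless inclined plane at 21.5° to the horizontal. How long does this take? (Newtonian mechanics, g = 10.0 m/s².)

a = g sin(θ) = 10.0 × sin(21.5°) = 3.665 m/s²
t = √(2d/a) = √(2 × 54.98 / 3.665) = 5.48 s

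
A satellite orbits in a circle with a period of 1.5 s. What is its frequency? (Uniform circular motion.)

f = 1/T = 1/1.5 = 0.6667 Hz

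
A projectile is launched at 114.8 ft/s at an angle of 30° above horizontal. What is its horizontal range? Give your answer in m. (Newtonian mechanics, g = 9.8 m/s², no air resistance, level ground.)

v₀ = 114.8 ft/s × 0.3048 = 34.991 m/s
R = v₀² × sin(2θ) / g = 34.991² × sin(2 × 30°) / 9.8 = 1224.37 × 0.866025 / 9.8 = 108.2 m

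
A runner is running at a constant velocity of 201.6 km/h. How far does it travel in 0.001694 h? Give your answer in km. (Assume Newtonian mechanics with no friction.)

v = 201.6 km/h × 0.2777777777777778 = 56.0 m/s
t = 0.001694 h × 3600.0 = 6.0984 s
d = v × t = 56.0 × 6.0984 = 341.51 m
d = 341.51 m / 1000.0 = 0.3415 km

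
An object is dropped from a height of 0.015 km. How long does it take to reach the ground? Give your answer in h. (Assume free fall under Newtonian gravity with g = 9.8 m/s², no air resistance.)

h = 0.015 km × 1000.0 = 15.0 m
t = √(2h/g) = √(2 × 15.0 / 9.8) = 1.74964 s
t = 1.74964 s / 3600.0 = 0.000486 h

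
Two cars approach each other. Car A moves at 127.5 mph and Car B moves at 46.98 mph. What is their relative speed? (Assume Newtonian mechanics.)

v_rel = v_A + v_B = 127.5 + 46.98 = 174.48 mph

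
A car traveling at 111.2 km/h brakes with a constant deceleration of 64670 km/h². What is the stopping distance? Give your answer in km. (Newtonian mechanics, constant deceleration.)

v₀ = 111.2 km/h × 0.2777777777777778 = 30.8889 m/s
a = 64670 km/h² × 7.716049382716049e-05 = 4.98997 m/s²
d = v₀² / (2a) = 30.8889² / (2 × 4.98997) = 954.124 / 9.97994 = 95.6042 m
d = 95.6042 m / 1000.0 = 0.0956 km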